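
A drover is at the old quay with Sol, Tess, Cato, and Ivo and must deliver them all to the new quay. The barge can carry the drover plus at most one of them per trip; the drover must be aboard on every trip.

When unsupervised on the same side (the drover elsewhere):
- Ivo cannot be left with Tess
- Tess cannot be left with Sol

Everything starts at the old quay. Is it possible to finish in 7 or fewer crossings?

No

Counting alone: the drover can take at most 1 across per trip to the new quay, so moving all 4 needs at least 4 loaded trips out, with a return between consecutive ones — at least 7 crossings.
The safety rule pushes this higher. Following every safe sequence of crossings, the most of the 4 that can be at the new quay as the barge arrives there on crossing 7 is 3 — never all 4.
So the move cannot be finished within 7 crossings. (The shortest complete plan takes 9:)
1. Drover goes to the new quay with Tess.
2. Drover goes back to the old quay alone.
3. Drover goes to the new quay with Sol.
4. Drover goes back to the old quay with Tess.
5. Drover goes to the new quay with Ivo.
6. Drover goes back to the old quay alone.
7. Drover goes to the new quay with Cato.
8. Drover goes back to the old quay alone.
9. Drover goes to the new quay with Tess.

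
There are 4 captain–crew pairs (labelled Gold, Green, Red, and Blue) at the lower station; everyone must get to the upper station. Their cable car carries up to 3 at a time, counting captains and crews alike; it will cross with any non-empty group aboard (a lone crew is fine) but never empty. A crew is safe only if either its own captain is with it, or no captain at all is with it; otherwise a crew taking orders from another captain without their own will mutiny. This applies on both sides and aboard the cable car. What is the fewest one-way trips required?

Counting alone: each trip to the upper station takes at most 3 across and each return brings at least 1 back, so after t trips out (and t−1 returns) at most 3t − (t−1) of the 8 are across; that first reaches 8 at t = 4, so at least 7 crossings are needed.
The safety rule pushes this higher. Following every safe sequence of crossings, the most of the 8 that can be at the upper station as the cable car arrives there on crossing 7 is 7 — never all 8.
So no plan with fewer than 9 crossings exists, and this one achieves 9:
1. captain Gold and crew Gold cross → the upper station.
2. captain Gold crosses ← the lower station.
3. captain Gold, captain Green, and crew Green cross → the upper station.
4. captain Gold and crew Gold cross ← the lower station.
5. captain Blue, captain Gold, and captain Red cross → the upper station.
6. crew Green crosses ← the lower station.
7. crew Gold and crew Green cross → the upper station.
8. crew Gold crosses ← the lower station.
9. crew Blue, crew Gold, and crew Red cross → the upper station.

9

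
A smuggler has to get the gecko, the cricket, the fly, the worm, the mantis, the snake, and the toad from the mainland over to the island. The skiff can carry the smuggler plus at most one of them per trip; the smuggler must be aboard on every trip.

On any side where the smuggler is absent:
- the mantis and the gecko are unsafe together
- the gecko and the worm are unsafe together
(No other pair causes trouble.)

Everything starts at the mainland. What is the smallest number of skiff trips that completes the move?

Counting alone: the smuggler can take at most 1 across per trip to the island, so moving all 7 needs at least 7 loaded trips out, with a return between consecutive ones — at least 13 crossings.
The safety rule pushes this higher. Following every safe sequence of crossings, the most of the 7 that can be at the island as the skiff arrives there on crossing 13 is 6 — never all 7.
So no plan with fewer than 15 crossings exists, and this one achieves 15:
1. Smuggler goes to the island with the gecko.
2. Smuggler goes back to the mainland alone.
3. Smuggler goes to the island with the cricket.
4. Smuggler goes back to the mainland alone.
5. Smuggler goes to the island with the fly.
6. Smuggler goes back to the mainland alone.
7. Smuggler goes to the island with the worm.
8. Smuggler goes back to the mainland with the gecko.
9. Smuggler goes to the island with the mantis.
10. Smuggler goes back to the mainland alone.
11. Smuggler goes to the island with the snake.
12. Smuggler goes back to the mainland alone.
13. Smuggler goes to the island with the toad.
14. Smuggler goes back to the mainland alone.
15. Smuggler goes to the island with the gecko.

15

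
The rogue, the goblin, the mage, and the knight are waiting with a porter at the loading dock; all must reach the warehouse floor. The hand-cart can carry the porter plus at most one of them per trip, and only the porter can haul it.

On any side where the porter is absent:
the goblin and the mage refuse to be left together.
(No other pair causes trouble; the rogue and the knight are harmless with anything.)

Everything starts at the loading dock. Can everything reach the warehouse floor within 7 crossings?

Yes

Yes — this plan uses 7 crossings (≤ 7):
1. Porter goes to the warehouse floor with the goblin.  [the loading dock: the knight, the mage, the rogue | the warehouse floor: the goblin]
2. Porter goes back to the loading dock alone.  [the loading dock: the knight, the mage, the rogue | the warehouse floor: the goblin]
3. Porter goes to the warehouse floor with the rogue.  [the loading dock: the knight, the mage | the warehouse floor: the goblin, the rogue]
4. Porter goes back to the loading dock alone.  [the loading dock: the knight, the mage | the warehouse floor: the goblin, the rogue]
5. Porter goes to the warehouse floor with the knight.  [the loading dock: the mage | the warehouse floor: the goblin, the knight, the rogue]
6. Porter goes back to the loading dock alone.  [the loading dock: the mage | the warehouse floor: the goblin, the knight, the rogue]
7. Porter goes to the warehouse floor with the mage.  [the loading dock: — | the warehouse floor: the goblin, the knight, the mage, the rogue]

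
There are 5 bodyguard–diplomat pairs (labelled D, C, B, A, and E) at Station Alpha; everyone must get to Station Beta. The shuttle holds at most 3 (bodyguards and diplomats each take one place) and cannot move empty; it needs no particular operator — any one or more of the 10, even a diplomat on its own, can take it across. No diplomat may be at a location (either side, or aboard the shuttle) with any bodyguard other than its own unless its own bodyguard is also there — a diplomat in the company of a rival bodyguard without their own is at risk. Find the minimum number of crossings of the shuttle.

11

Counting alone: each trip to Station Beta takes at most 3 across and each return brings at least 1 back, so after t trips out (and t−1 returns) at most 3t − (t−1) of the 10 are across; that first reaches 10 at t = 5, so at least 9 crossings are needed.
The safety rule pushes this higher. Following every safe sequence of crossings, the most of the 10 that can be at Station Beta as the shuttle arrives there on crossing 9 is 9 — never all 10.
So no plan with fewer than 11 crossings exists, and this one achieves 11:
1. bodyguard D and diplomat D cross → Station Beta.
2. bodyguard D crosses ← Station Alpha.
3. diplomat A, diplomat B, and diplomat C cross → Station Beta.
4. diplomat D crosses ← Station Alpha.
5. bodyguard A, bodyguard B, and bodyguard C cross → Station Beta.
6. bodyguard C and diplomat C cross ← Station Alpha.
7. bodyguard C, bodyguard D, and bodyguard E cross → Station Beta.
8. diplomat B crosses ← Station Alpha.
9. diplomat C and diplomat D cross → Station Beta.
10. diplomat D crosses ← Station Alpha.
11. diplomat B, diplomat D, and diplomat E cross → Station Beta.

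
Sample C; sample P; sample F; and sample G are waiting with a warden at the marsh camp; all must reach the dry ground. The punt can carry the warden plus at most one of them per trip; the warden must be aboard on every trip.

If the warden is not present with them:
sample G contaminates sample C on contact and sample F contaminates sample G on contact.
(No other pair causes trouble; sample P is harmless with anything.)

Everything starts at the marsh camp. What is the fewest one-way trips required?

9

Counting alone: the warden can take at most 1 across per trip to the dry ground, so moving all 4 needs at least 4 loaded trips out, with a return between consecutive ones — at least 7 crossings.
The safety rule pushes this higher. Following every safe sequence of crossings, the most of the 4 that can be at the dry ground as the punt arrives there on crossing 7 is 3 — never all 4.
So no plan with fewer than 9 crossings exists, and this one achieves 9:
1. Warden goes to the dry ground with sample G.  [the marsh camp: sample C, sample F, sample P | the dry ground: sample G]
2. Warden goes back to the marsh camp alone.  [the marsh camp: sample C, sample F, sample P | the dry ground: sample G]
3. Warden goes to the dry ground with sample C.  [the marsh camp: sample F, sample P | the dry ground: sample C, sample G]
4. Warden goes back to the marsh camp with sample G.  [the marsh camp: sample F, sample G, sample P | the dry ground: sample C]
5. Warden goes to the dry ground with sample F.  [the marsh camp: sample G, sample P | the dry ground: sample C, sample F]
6. Warden goes back to the marsh camp alone.  [the marsh camp: sample G, sample P | the dry ground: sample C, sample F]
7. Warden goes to the dry ground with sample P.  [the marsh camp: sample G | the dry ground: sample C, sample F, sample P]
8. Warden goes back to the marsh camp alone.  [the marsh camp: sample G | the dry ground: sample C, sample F, sample P]
9. Warden goes to the dry ground with sample G.  [the marsh camp: — | the dry ground: sample C, sample F, sample G, sample P]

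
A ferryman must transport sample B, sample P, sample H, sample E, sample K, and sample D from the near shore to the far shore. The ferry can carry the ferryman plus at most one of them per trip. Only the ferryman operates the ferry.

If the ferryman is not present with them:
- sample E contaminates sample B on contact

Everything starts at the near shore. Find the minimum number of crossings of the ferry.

11

Counting alone: the ferryman can take at most 1 across per trip to the far shore, so moving all 6 needs at least 6 loaded trips out, with a return between consecutive ones — at least 11 crossings.
The plan below uses exactly 11 crossings, so it is optimal:
1. Ferryman goes to the far shore with sample B.  [the near shore: sample D, sample E, sample H, sample K, sample P | the far shore: sample B]
2. Ferryman goes back to the near shore alone.  [the near shore: sample D, sample E, sample H, sample K, sample P | the far shore: sample B]
3. Ferryman goes to the far shore with sample P.  [the near shore: sample D, sample E, sample H, sample K | the far shore: sample B, sample P]
4. Ferryman goes back to the near shore alone.  [the near shore: sample D, sample E, sample H, sample K | the far shore: sample B, sample P]
5. Ferryman goes to the far shore with sample H.  [the near shore: sample D, sample E, sample K | the far shore: sample B, sample H, sample P]
6. Ferryman goes back to the near shore alone.  [the near shore: sample D, sample E, sample K | the far shore: sample B, sample H, sample P]
7. Ferryman goes to the far shore with sample K.  [the near shore: sample D, sample E | the far shore: sample B, sample H, sample K, sample P]
8. Ferryman goes back to the near shore alone.  [the near shore: sample D, sample E | the far shore: sample B, sample H, sample K, sample P]
9. Ferryman goes to the far shore with sample D.  [the near shore: sample E | the far shore: sample B, sample D, sample H, sample K, sample P]
10. Ferryman goes back to the near shore alone.  [the near shore: sample E | the far shore: sample B, sample D, sample H, sample K, sample P]
11. Ferryman goes to the far shore with sample E.  [the near shore: — | the far shore: sample B, sample D, sample E, sample H, sample K, sample P]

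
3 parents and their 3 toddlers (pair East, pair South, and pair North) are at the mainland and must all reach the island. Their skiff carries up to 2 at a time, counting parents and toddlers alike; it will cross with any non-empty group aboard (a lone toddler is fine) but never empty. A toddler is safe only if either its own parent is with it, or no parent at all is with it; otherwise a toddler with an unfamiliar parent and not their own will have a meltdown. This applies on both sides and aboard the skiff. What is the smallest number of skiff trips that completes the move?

11

Counting alone: each trip to the island takes at most 2 across and each return brings at least 1 back, so after t trips out (and t−1 returns) at most 2t − (t−1) of the 6 are across; that first reaches 6 at t = 5, so at least 9 crossings are needed.
The safety rule pushes this higher. Following every safe sequence of crossings, the most of the 6 that can be at the island as the skiff arrives there on crossing 9 is 5 — never all 6.
So no plan with fewer than 11 crossings exists, and this one achieves 11:
1. parent East and toddler East cross → the island.
2. parent East crosses ← the mainland.
3. toddler North and toddler South cross → the island.
4. toddler East crosses ← the mainland.
5. parent North and parent South cross → the island.
6. parent South and toddler South cross ← the mainland.
7. parent East and parent South cross → the island.
8. toddler North crosses ← the mainland.
9. toddler East and toddler South cross → the island.
10. parent North crosses ← the mainland.
11. parent North and toddler North cross → the island.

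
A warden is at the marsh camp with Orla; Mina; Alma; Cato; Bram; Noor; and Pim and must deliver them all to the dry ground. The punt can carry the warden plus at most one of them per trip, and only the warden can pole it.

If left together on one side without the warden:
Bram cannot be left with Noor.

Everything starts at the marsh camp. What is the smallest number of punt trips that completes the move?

Counting alone: the warden can take at most 1 across per trip to the dry ground, so moving all 7 needs at least 7 loaded trips out, with a return between consecutive ones — at least 13 crossings.
The plan below uses exactly 13 crossings, so it is optimal:
1. Warden goes to the dry ground with Bram.
2. Warden goes back to the marsh camp alone.
3. Warden goes to the dry ground with Orla.
4. Warden goes back to the marsh camp alone.
5. Warden goes to the dry ground with Mina.
6. Warden goes back to the marsh camp alone.
7. Warden goes to the dry ground with Alma.
8. Warden goes back to the marsh camp alone.
9. Warden goes to the dry ground with Cato.
10. Warden goes back to the marsh camp alone.
11. Warden goes to the dry ground with Pim.
12. Warden goes back to the marsh camp alone.
13. Warden goes to the dry ground with Noor.

13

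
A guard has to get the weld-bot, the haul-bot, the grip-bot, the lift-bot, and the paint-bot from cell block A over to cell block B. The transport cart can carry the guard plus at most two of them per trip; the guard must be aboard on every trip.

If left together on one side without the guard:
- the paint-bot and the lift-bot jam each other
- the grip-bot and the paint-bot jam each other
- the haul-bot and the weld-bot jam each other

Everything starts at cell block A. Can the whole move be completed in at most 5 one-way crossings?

Yes

Yes — this plan uses 5 crossings (≤ 5):
1. Guard goes to cell block B with the paint-bot and the weld-bot.
2. Guard goes back to cell block A alone.
3. Guard goes to cell block B with the grip-bot and the lift-bot.
4. Guard goes back to cell block A with the paint-bot.
5. Guard goes to cell block B with the haul-bot and the paint-bot.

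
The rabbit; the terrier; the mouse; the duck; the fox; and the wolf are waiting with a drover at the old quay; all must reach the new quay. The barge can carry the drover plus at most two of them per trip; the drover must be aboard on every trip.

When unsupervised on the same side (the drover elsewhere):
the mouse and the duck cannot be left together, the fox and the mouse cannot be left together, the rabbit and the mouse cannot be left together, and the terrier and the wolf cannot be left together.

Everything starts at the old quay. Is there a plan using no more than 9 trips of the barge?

Yes

Yes — this plan uses 7 crossings (≤ 9):
1. Drover goes to the new quay with the mouse and the terrier.  [the old quay: the duck, the fox, the rabbit, the wolf | the new quay: the mouse, the terrier]
2. Drover goes back to the old quay alone.  [the old quay: the duck, the fox, the rabbit, the wolf | the new quay: the mouse, the terrier]
3. Drover goes to the new quay with the rabbit.  [the old quay: the duck, the fox, the wolf | the new quay: the mouse, the rabbit, the terrier]
4. Drover goes back to the old quay with the mouse.  [the old quay: the duck, the fox, the mouse, the wolf | the new quay: the rabbit, the terrier]
5. Drover goes to the new quay with the duck and the fox.  [the old quay: the mouse, the wolf | the new quay: the duck, the fox, the rabbit, the terrier]
6. Drover goes back to the old quay alone.  [the old quay: the mouse, the wolf | the new quay: the duck, the fox, the rabbit, the terrier]
7. Drover goes to the new quay with the mouse and the wolf.  [the old quay: — | the new quay: the duck, the fox, the mouse, the rabbit, the terrier, the wolf]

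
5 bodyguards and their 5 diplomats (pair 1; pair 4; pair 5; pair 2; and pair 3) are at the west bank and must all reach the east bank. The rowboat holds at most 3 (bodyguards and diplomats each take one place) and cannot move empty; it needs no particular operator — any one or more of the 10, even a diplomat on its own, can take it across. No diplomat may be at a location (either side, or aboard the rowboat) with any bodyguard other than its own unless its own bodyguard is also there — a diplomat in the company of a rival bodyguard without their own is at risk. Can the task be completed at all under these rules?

Yes

1. bodyguard 1 and diplomat 1 cross → the east bank.
2. bodyguard 1 crosses ← the west bank.
3. diplomat 2, diplomat 4, and diplomat 5 cross → the east bank.
4. diplomat 1 crosses ← the west bank.
5. bodyguard 2, bodyguard 4, and bodyguard 5 cross → the east bank.
6. bodyguard 4 and diplomat 4 cross ← the west bank.
7. bodyguard 1, bodyguard 3, and bodyguard 4 cross → the east bank.
8. diplomat 5 crosses ← the west bank.
9. diplomat 1 and diplomat 4 cross → the east bank.
10. diplomat 1 crosses ← the west bank.
11. diplomat 1, diplomat 3, and diplomat 5 cross → the east bank.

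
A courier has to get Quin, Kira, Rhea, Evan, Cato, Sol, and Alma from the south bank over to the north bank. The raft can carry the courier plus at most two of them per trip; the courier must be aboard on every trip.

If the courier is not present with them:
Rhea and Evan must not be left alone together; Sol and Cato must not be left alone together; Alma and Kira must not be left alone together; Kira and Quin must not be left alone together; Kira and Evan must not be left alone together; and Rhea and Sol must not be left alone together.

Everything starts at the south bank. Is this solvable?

No

Whatever the first load, the items left behind include a forbidden pair without the courier. No opening move is safe, so no plan exists.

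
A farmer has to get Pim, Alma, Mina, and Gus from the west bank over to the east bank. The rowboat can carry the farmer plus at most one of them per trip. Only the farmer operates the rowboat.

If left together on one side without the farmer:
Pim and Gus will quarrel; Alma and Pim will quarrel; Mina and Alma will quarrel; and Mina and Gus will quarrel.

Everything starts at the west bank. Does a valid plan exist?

Whatever the first load, the items left behind include a forbidden pair without the farmer. No opening move is safe, so no plan exists.

No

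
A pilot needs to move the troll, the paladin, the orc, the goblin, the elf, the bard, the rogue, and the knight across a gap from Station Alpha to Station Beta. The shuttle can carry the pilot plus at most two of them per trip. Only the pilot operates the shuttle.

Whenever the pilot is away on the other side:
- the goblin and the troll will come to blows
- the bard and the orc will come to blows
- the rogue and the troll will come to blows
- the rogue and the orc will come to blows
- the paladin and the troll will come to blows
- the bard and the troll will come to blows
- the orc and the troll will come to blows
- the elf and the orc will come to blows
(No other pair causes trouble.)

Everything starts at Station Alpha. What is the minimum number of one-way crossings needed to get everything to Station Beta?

Counting alone: the pilot can take at most 2 across per trip to Station Beta, so moving all 8 needs at least 4 loaded trips out, with a return between consecutive ones — at least 7 crossings.
The safety rule pushes this higher. Following every safe sequence of crossings, the most of the 8 that can be at Station Beta as the shuttle arrives there on crossings 7, 9, 11 is 5, 6, 7 respectively — never all 8.
So no plan with fewer than 13 crossings exists, and this one achieves 13:
1. Pilot goes to Station Beta with the orc and the troll.
2. Pilot goes back to Station Alpha with the troll.
3. Pilot goes to Station Beta with the paladin and the troll.
4. Pilot goes back to Station Alpha with the troll.
5. Pilot goes to Station Beta with the goblin and the troll.
6. Pilot goes back to Station Alpha with the troll.
7. Pilot goes to Station Beta with the knight and the troll.
8. Pilot goes back to Station Alpha with the troll.
9. Pilot goes to Station Beta with the bard and the rogue.
10. Pilot goes back to Station Alpha with the orc.
11. Pilot goes to Station Beta with the elf and the troll.
12. Pilot goes back to Station Alpha with the troll.
13. Pilot goes to Station Beta with the orc and the troll.

13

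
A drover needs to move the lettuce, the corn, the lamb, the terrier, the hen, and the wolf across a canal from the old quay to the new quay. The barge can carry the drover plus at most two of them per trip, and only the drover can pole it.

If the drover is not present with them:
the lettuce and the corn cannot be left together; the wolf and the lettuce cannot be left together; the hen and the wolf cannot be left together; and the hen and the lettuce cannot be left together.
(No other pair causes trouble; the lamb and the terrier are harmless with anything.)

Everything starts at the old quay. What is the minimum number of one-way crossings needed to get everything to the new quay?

Counting alone: the drover can take at most 2 across per trip to the new quay, so moving all 6 needs at least 3 loaded trips out, with a return between consecutive ones — at least 5 crossings.
The safety rule pushes this higher. Following every safe sequence of crossings, the most of the 6 that can be at the new quay as the barge arrives there on crossings 5, 7 is 4, 5 respectively — never all 6.
So no plan with fewer than 9 crossings exists, and this one achieves 9:
1. Drover goes to the new quay with the hen and the lettuce.  [the old quay: the corn, the lamb, the terrier, the wolf | the new quay: the hen, the lettuce]
2. Drover goes back to the old quay with the lettuce.  [the old quay: the corn, the lamb, the lettuce, the terrier, the wolf | the new quay: the hen]
3. Drover goes to the new quay with the corn and the lettuce.  [the old quay: the lamb, the terrier, the wolf | the new quay: the corn, the hen, the lettuce]
4. Drover goes back to the old quay with the lettuce.  [the old quay: the lamb, the lettuce, the terrier, the wolf | the new quay: the corn, the hen]
5. Drover goes to the new quay with the lamb and the lettuce.  [the old quay: the terrier, the wolf | the new quay: the corn, the hen, the lamb, the lettuce]
6. Drover goes back to the old quay with the lettuce.  [the old quay: the lettuce, the terrier, the wolf | the new quay: the corn, the hen, the lamb]
7. Drover goes to the new quay with the lettuce and the terrier.  [the old quay: the wolf | the new quay: the corn, the hen, the lamb, the lettuce, the terrier]
8. Drover goes back to the old quay with the lettuce.  [the old quay: the lettuce, the wolf | the new quay: the corn, the hen, the lamb, the terrier]
9. Drover goes to the new quay with the lettuce and the wolf.  [the old quay: — | the new quay: the corn, the hen, the lamb, the lettuce, the terrier, the wolf]

9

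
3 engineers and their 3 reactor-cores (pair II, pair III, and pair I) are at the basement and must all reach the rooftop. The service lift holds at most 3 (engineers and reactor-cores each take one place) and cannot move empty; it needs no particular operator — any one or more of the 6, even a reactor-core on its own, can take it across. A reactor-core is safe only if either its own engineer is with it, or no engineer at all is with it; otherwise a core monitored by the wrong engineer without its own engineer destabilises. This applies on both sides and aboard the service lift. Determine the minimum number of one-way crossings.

5

Counting alone: each trip to the rooftop takes at most 3 across and each return brings at least 1 back, so after t trips out (and t−1 returns) at most 3t − (t−1) of the 6 are across; that first reaches 6 at t = 3, so at least 5 crossings are needed.
The plan below uses exactly 5 crossings, so it is optimal:
1. engineer II and reactor-core II cross → the rooftop.
2. engineer II crosses ← the basement.
3. engineer I, engineer II, and engineer III cross → the rooftop.
4. reactor-core II crosses ← the basement.
5. reactor-core I, reactor-core II, and reactor-core III cross → the rooftop.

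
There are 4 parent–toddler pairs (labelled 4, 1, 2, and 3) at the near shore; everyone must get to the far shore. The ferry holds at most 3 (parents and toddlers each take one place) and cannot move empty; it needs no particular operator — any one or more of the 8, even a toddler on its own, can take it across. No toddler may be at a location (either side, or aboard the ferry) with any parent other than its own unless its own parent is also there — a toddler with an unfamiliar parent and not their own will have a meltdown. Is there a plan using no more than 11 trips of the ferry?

Yes — this plan uses 9 crossings (≤ 11):
1. parent 4 and toddler 4 cross → the far shore.
2. parent 4 crosses ← the near shore.
3. parent 1, parent 4, and toddler 1 cross → the far shore.
4. parent 4 and toddler 4 cross ← the near shore.
5. parent 2, parent 3, and parent 4 cross → the far shore.
6. toddler 1 crosses ← the near shore.
7. toddler 1 and toddler 4 cross → the far shore.
8. toddler 4 crosses ← the near shore.
9. toddler 2, toddler 3, and toddler 4 cross → the far shore.

Yes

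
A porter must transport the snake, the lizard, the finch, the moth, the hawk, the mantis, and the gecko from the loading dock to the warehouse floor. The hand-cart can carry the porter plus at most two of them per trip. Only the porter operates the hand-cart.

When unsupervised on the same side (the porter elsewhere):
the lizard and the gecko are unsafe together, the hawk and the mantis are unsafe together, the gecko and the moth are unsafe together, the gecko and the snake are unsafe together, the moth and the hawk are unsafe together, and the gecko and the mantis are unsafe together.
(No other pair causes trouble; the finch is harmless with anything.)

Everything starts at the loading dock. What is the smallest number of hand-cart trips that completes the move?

9

Counting alone: the porter can take at most 2 across per trip to the warehouse floor, so moving all 7 needs at least 4 loaded trips out, with a return between consecutive ones — at least 7 crossings.
The safety rule pushes this higher. Following every safe sequence of crossings, the most of the 7 that can be at the warehouse floor as the hand-cart arrives there on crossing 7 is 6 — never all 7.
So no plan with fewer than 9 crossings exists, and this one achieves 9:
1. Porter goes to the warehouse floor with the gecko and the hawk.
2. Porter goes back to the loading dock alone.
3. Porter goes to the warehouse floor with the finch.
4. Porter goes back to the loading dock alone.
5. Porter goes to the warehouse floor with the lizard and the snake.
6. Porter goes back to the loading dock with the gecko.
7. Porter goes to the warehouse floor with the mantis and the moth.
8. Porter goes back to the loading dock with the hawk.
9. Porter goes to the warehouse floor with the gecko and the hawk.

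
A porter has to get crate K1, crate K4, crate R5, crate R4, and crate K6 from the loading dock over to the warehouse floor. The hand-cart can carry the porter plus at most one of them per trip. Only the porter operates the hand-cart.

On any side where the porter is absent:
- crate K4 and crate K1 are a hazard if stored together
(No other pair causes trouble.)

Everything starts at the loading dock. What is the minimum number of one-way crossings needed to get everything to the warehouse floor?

9

Counting alone: the porter can take at most 1 across per trip to the warehouse floor, so moving all 5 needs at least 5 loaded trips out, with a return between consecutive ones — at least 9 crossings.
The plan below uses exactly 9 crossings, so it is optimal:
1. Porter goes to the warehouse floor with crate K1.  [the loading dock: crate K4, crate K6, crate R4, crate R5 | the warehouse floor: crate K1]
2. Porter goes back to the loading dock alone.  [the loading dock: crate K4, crate K6, crate R4, crate R5 | the warehouse floor: crate K1]
3. Porter goes to the warehouse floor with crate R5.  [the loading dock: crate K4, crate K6, crate R4 | the warehouse floor: crate K1, crate R5]
4. Porter goes back to the loading dock alone.  [the loading dock: crate K4, crate K6, crate R4 | the warehouse floor: crate K1, crate R5]
5. Porter goes to the warehouse floor with crate R4.  [the loading dock: crate K4, crate K6 | the warehouse floor: crate K1, crate R4, crate R5]
6. Porter goes back to the loading dock alone.  [the loading dock: crate K4, crate K6 | the warehouse floor: crate K1, crate R4, crate R5]
7. Porter goes to the warehouse floor with crate K6.  [the loading dock: crate K4 | the warehouse floor: crate K1, crate K6, crate R4, crate R5]
8. Porter goes back to the loading dock alone.  [the loading dock: crate K4 | the warehouse floor: crate K1, crate K6, crate R4, crate R5]
9. Porter goes to the warehouse floor with crate K4.  [the loading dock: — | the warehouse floor: crate K1, crate K4, crate K6, crate R4, crate R5]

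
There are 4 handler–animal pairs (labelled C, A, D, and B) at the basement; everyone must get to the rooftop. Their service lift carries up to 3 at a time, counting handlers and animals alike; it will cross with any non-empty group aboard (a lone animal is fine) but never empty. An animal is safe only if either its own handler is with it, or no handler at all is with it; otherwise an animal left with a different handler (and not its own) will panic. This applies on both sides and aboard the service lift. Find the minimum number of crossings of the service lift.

9

Counting alone: each trip to the rooftop takes at most 3 across and each return brings at least 1 back, so after t trips out (and t−1 returns) at most 3t − (t−1) of the 8 are across; that first reaches 8 at t = 4, so at least 7 crossings are needed.
The safety rule pushes this higher. Following every safe sequence of crossings, the most of the 8 that can be at the rooftop as the service lift arrives there on crossing 7 is 7 — never all 8.
So no plan with fewer than 9 crossings exists, and this one achieves 9:
1. animal C and handler C cross → the rooftop.
2. handler C crosses ← the basement.
3. animal A, handler A, and handler C cross → the rooftop.
4. animal C and handler C cross ← the basement.
5. handler B, handler C, and handler D cross → the rooftop.
6. animal A crosses ← the basement.
7. animal A and animal C cross → the rooftop.
8. animal C crosses ← the basement.
9. animal B, animal C, and animal D cross → the rooftop.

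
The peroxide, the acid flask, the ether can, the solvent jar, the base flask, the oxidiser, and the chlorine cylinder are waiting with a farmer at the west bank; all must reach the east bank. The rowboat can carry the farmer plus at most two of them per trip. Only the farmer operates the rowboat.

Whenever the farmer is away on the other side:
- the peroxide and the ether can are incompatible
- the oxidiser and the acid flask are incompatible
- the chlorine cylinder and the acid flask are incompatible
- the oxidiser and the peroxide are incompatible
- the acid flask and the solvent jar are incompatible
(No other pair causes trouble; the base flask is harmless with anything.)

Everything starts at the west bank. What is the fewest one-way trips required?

9

Counting alone: the farmer can take at most 2 across per trip to the east bank, so moving all 7 needs at least 4 loaded trips out, with a return between consecutive ones — at least 7 crossings.
The safety rule pushes this higher. Following every safe sequence of crossings, the most of the 7 that can be at the east bank as the rowboat arrives there on crossing 7 is 6 — never all 7.
So no plan with fewer than 9 crossings exists, and this one achieves 9:
1. Farmer goes to the east bank with the acid flask and the peroxide.
2. Farmer goes back to the west bank alone.
3. Farmer goes to the east bank with the ether can.
4. Farmer goes back to the west bank with the peroxide.
5. Farmer goes to the east bank with the oxidiser and the solvent jar.
6. Farmer goes back to the west bank with the acid flask.
7. Farmer goes to the east bank with the base flask and the chlorine cylinder.
8. Farmer goes back to the west bank alone.
9. Farmer goes to the east bank with the acid flask and the peroxide.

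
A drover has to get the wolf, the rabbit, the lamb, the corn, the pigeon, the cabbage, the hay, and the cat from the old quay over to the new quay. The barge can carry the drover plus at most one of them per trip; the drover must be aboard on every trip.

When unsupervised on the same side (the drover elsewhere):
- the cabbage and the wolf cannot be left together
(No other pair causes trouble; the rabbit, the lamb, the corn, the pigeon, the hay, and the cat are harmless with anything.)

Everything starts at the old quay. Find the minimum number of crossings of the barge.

Counting alone: the drover can take at most 1 across per trip to the new quay, so moving all 8 needs at least 8 loaded trips out, with a return between consecutive ones — at least 15 crossings.
The plan below uses exactly 15 crossings, so it is optimal:
1. Drover goes to the new quay with the wolf.  [the old quay: the cabbage, the cat, the corn, the hay, the lamb, the pigeon, the rabbit | the new quay: the wolf]
2. Drover goes back to the old quay alone.  [the old quay: the cabbage, the cat, the corn, the hay, the lamb, the pigeon, the rabbit | the new quay: the wolf]
3. Drover goes to the new quay with the rabbit.  [the old quay: the cabbage, the cat, the corn, the hay, the lamb, the pigeon | the new quay: the rabbit, the wolf]
4. Drover goes back to the old quay alone.  [the old quay: the cabbage, the cat, the corn, the hay, the lamb, the pigeon | the new quay: the rabbit, the wolf]
5. Drover goes to the new quay with the lamb.  [the old quay: the cabbage, the cat, the corn, the hay, the pigeon | the new quay: the lamb, the rabbit, the wolf]
6. Drover goes back to the old quay alone.  [the old quay: the cabbage, the cat, the corn, the hay, the pigeon | the new quay: the lamb, the rabbit, the wolf]
7. Drover goes to the new quay with the corn.  [the old quay: the cabbage, the cat, the hay, the pigeon | the new quay: the corn, the lamb, the rabbit, the wolf]
8. Drover goes back to the old quay alone.  [the old quay: the cabbage, the cat, the hay, the pigeon | the new quay: the corn, the lamb, the rabbit, the wolf]
9. Drover goes to the new quay with the pigeon.  [the old quay: the cabbage, the cat, the hay | the new quay: the corn, the lamb, the pigeon, the rabbit, the wolf]
10. Drover goes back to the old quay alone.  [the old quay: the cabbage, the cat, the hay | the new quay: the corn, the lamb, the pigeon, the rabbit, the wolf]
11. Drover goes to the new quay with the hay.  [the old quay: the cabbage, the cat | the new quay: the corn, the hay, the lamb, the pigeon, the rabbit, the wolf]
12. Drover goes back to the old quay alone.  [the old quay: the cabbage, the cat | the new quay: the corn, the hay, the lamb, the pigeon, the rabbit, the wolf]
13. Drover goes to the new quay with the cat.  [the old quay: the cabbage | the new quay: the cat, the corn, the hay, the lamb, the pigeon, the rabbit, the wolf]
14. Drover goes back to the old quay alone.  [the old quay: the cabbage | the new quay: the cat, the corn, the hay, the lamb, the pigeon, the rabbit, the wolf]
15. Drover goes to the new quay with the cabbage.  [the old quay: — | the new quay: the cabbage, the cat, the corn, the hay, the lamb, the pigeon, the rabbit, the wolf]

15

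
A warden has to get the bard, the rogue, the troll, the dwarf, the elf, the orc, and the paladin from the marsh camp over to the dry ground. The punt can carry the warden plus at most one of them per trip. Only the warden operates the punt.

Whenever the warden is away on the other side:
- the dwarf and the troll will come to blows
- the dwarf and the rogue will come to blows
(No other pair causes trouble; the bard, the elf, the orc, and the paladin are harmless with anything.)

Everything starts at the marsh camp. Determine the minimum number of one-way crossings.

15

Counting alone: the warden can take at most 1 across per trip to the dry ground, so moving all 7 needs at least 7 loaded trips out, with a return between consecutive ones — at least 13 crossings.
The safety rule pushes this higher. Following every safe sequence of crossings, the most of the 7 that can be at the dry ground as the punt arrives there on crossing 13 is 6 — never all 7.
So no plan with fewer than 15 crossings exists, and this one achieves 15:
1. Warden goes to the dry ground with the dwarf.  [the marsh camp: the bard, the elf, the orc, the paladin, the rogue, the troll | the dry ground: the dwarf]
2. Warden goes back to the marsh camp alone.  [the marsh camp: the bard, the elf, the orc, the paladin, the rogue, the troll | the dry ground: the dwarf]
3. Warden goes to the dry ground with the bard.  [the marsh camp: the elf, the orc, the paladin, the rogue, the troll | the dry ground: the bard, the dwarf]
4. Warden goes back to the marsh camp alone.  [the marsh camp: the elf, the orc, the paladin, the rogue, the troll | the dry ground: the bard, the dwarf]
5. Warden goes to the dry ground with the rogue.  [the marsh camp: the elf, the orc, the paladin, the troll | the dry ground: the bard, the dwarf, the rogue]
6. Warden goes back to the marsh camp with the dwarf.  [the marsh camp: the dwarf, the elf, the orc, the paladin, the troll | the dry ground: the bard, the rogue]
7. Warden goes to the dry ground with the troll.  [the marsh camp: the dwarf, the elf, the orc, the paladin | the dry ground: the bard, the rogue, the troll]
8. Warden goes back to the marsh camp alone.  [the marsh camp: the dwarf, the elf, the orc, the paladin | the dry ground: the bard, the rogue, the troll]
9. Warden goes to the dry ground with the elf.  [the marsh camp: the dwarf, the orc, the paladin | the dry ground: the bard, the elf, the rogue, the troll]
10. Warden goes back to the marsh camp alone.  [the marsh camp: the dwarf, the orc, the paladin | the dry ground: the bard, the elf, the rogue, the troll]
11. Warden goes to the dry ground with the orc.  [the marsh camp: the dwarf, the paladin | the dry ground: the bard, the elf, the orc, the rogue, the troll]
12. Warden goes back to the marsh camp alone.  [the marsh camp: the dwarf, the paladin | the dry ground: the bard, the elf, the orc, the rogue, the troll]
13. Warden goes to the dry ground with the paladin.  [the marsh camp: the dwarf | the dry ground: the bard, the elf, the orc, the paladin, the rogue, the troll]
14. Warden goes back to the marsh camp alone.  [the marsh camp: the dwarf | the dry ground: the bard, the elf, the orc, the paladin, the rogue, the troll]
15. Warden goes to the dry ground with the dwarf.  [the marsh camp: — | the dry ground: the bard, the dwarf, the elf, the orc, the paladin, the rogue, the troll]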